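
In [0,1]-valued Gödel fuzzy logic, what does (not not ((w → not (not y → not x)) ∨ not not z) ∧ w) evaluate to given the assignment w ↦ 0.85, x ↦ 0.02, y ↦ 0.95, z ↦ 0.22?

0.85

not y: Gödel ¬ of 0.95 = 0 (operand ≠ 0)
not x: Gödel ¬ of 0.02 = 0 (operand ≠ 0)
(not y → not x): 0 ≤ 0, so result = 1
not (not y → not x): Gödel ¬ of 1 = 0 (operand ≠ 0)
(w → not (not y → not x)): 0.85 > 0, so result = 0
not z: Gödel ¬ of 0.22 = 0 (operand ≠ 0)
not not z: Gödel ¬ of 0 = 1 (operand is 0)
((w → not (not y → not x)) ∨ not not z) = max(0, 1) = 1
not ((w → not (not y → not x)) ∨ not not z): Gödel ¬ of 1 = 0 (operand ≠ 0)
not not ((w → not (not y → not x)) ∨ not not z): Gödel ¬ of 0 = 1 (operand is 0)
(not not ((w → not (not y → not x)) ∨ not not z) ∧ w) = min(1, 0.85) = 0.85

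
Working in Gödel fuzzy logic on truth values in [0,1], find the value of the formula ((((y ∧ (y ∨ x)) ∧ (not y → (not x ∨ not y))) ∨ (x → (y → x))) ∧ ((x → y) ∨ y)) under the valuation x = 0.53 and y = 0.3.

0.30

(y ∨ x) = max(0.3, 0.53) = 0.53
(y ∧ (y ∨ x)) = min(0.3, 0.53) = 0.3
not y: Gödel ¬ of 0.3 = 0 (operand ≠ 0)
not x: Gödel ¬ of 0.53 = 0 (operand ≠ 0)
not y: Gödel ¬ of 0.3 = 0 (operand ≠ 0)
(not x ∨ not y) = max(0, 0) = 0
(not y → (not x ∨ not y)): 0 ≤ 0, so result = 1
((y ∧ (y ∨ x)) ∧ (not y → (not x ∨ not y))) = min(0.3, 1) = 0.3
(y → x): 0.3 ≤ 0.53, so result = 1
(x → (y → x)): 0.53 ≤ 1, so result = 1
(((y ∧ (y ∨ x)) ∧ (not y → (not x ∨ not y))) ∨ (x → (y → x))) = max(0.3, 1) = 1
(x → y): 0.53 > 0.3, so result = 0.3
((x → y) ∨ y) = max(0.3, 0.3) = 0.3
((((y ∧ (y ∨ x)) ∧ (not y → (not x ∨ not y))) ∨ (x → (y → x))) ∧ ((x → y) ∨ y)) = min(1, 0.3) = 0.3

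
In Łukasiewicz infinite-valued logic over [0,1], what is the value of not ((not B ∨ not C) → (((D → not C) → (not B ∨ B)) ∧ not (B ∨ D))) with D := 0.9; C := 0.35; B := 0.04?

0.86

not B: Łukasiewicz ¬ gives 1 − 0.04 = 0.96
not C: Łukasiewicz ¬ gives 1 − 0.35 = 0.65
(not B ∨ not C) = max(0.96, 0.65) = 0.96
not C: Łukasiewicz ¬ gives 1 − 0.35 = 0.65
(D → not C): min(1, 1 − 0.9 + 0.65) = 0.75
not B: Łukasiewicz ¬ gives 1 − 0.04 = 0.96
(not B ∨ B) = max(0.96, 0.04) = 0.96
((D → not C) → (not B ∨ B)): min(1, 1 − 0.75 + 0.96) = 1
(B ∨ D) = max(0.04, 0.9) = 0.9
not (B ∨ D): Łukasiewicz ¬ gives 1 − 0.9 = 0.1
(((D → not C) → (not B ∨ B)) ∧ not (B ∨ D)) = min(1, 0.1) = 0.1
((not B ∨ not C) → (((D → not C) → (not B ∨ B)) ∧ not (B ∨ D))): min(1, 1 − 0.96 + 0.1) = 0.14
not ((not B ∨ not C) → (((D → not C) → (not B ∨ B)) ∧ not (B ∨ D))): Łukasiewicz ¬ gives 1 − 0.14 = 0.86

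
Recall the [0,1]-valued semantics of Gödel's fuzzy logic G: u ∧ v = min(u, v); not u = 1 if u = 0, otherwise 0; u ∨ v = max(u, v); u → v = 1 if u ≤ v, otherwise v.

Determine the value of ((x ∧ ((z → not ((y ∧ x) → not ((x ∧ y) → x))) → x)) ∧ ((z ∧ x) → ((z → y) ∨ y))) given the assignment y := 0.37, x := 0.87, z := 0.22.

(y ∧ x) = min(0.37, 0.87) = 0.37
(x ∧ y) = min(0.87, 0.37) = 0.37
((x ∧ y) → x): 0.37 ≤ 0.87, so result = 1
not ((x ∧ y) → x): Gödel ¬ of 1 = 0 (operand ≠ 0)
((y ∧ x) → not ((x ∧ y) → x)): 0.37 > 0, so result = 0
not ((y ∧ x) → not ((x ∧ y) → x)): Gödel ¬ of 0 = 1 (operand is 0)
(z → not ((y ∧ x) → not ((x ∧ y) → x))): 0.22 ≤ 1, so result = 1
((z → not ((y ∧ x) → not ((x ∧ y) → x))) → x): 1 > 0.87, so result = 0.87
(x ∧ ((z → not ((y ∧ x) → not ((x ∧ y) → x))) → x)) = min(0.87, 0.87) = 0.87
(z ∧ x) = min(0.22, 0.87) = 0.22
(z → y): 0.22 ≤ 0.37, so result = 1
((z → y) ∨ y) = max(1, 0.37) = 1
((z ∧ x) → ((z → y) ∨ y)): 0.22 ≤ 1, so result = 1
((x ∧ ((z → not ((y ∧ x) → not ((x ∧ y) → x))) → x)) ∧ ((z ∧ x) → ((z → y) ∨ y))) = min(0.87, 1) = 0.87

0.87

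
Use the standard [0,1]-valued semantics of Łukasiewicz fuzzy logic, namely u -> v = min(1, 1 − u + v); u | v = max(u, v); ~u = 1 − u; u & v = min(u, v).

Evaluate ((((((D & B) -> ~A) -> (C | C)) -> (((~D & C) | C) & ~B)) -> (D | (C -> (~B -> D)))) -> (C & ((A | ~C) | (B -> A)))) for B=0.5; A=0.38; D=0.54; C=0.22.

0.22

(D & B) = min(0.54, 0.5) = 0.5
~A: Łukasiewicz ¬ gives 1 − 0.38 = 0.62
((D & B) -> ~A): min(1, 1 − 0.5 + 0.62) = 1
(C | C) = max(0.22, 0.22) = 0.22
(((D & B) -> ~A) -> (C | C)): min(1, 1 − 1 + 0.22) = 0.22
~D: Łukasiewicz ¬ gives 1 − 0.54 = 0.46
(~D & C) = min(0.46, 0.22) = 0.22
((~D & C) | C) = max(0.22, 0.22) = 0.22
~B: Łukasiewicz ¬ gives 1 − 0.5 = 0.5
(((~D & C) | C) & ~B) = min(0.22, 0.5) = 0.22
((((D & B) -> ~A) -> (C | C)) -> (((~D & C) | C) & ~B)): min(1, 1 − 0.22 + 0.22) = 1
~B: Łukasiewicz ¬ gives 1 − 0.5 = 0.5
(~B -> D): min(1, 1 − 0.5 + 0.54) = 1
(C -> (~B -> D)): min(1, 1 − 0.22 + 1) = 1
(D | (C -> (~B -> D))) = max(0.54, 1) = 1
(((((D & B) -> ~A) -> (C | C)) -> (((~D & C) | C) & ~B)) -> (D | (C -> (~B -> D)))): min(1, 1 − 1 + 1) = 1
~C: Łukasiewicz ¬ gives 1 − 0.22 = 0.78
(A | ~C) = max(0.38, 0.78) = 0.78
(B -> A): min(1, 1 − 0.5 + 0.38) = 0.88
((A | ~C) | (B -> A)) = max(0.78, 0.88) = 0.88
(C & ((A | ~C) | (B -> A))) = min(0.22, 0.88) = 0.22
((((((D & B) -> ~A) -> (C | C)) -> (((~D & C) | C) & ~B)) -> (D | (C -> (~B -> D)))) -> (C & ((A | ~C) | (B -> A)))): min(1, 1 − 1 + 0.22) = 0.22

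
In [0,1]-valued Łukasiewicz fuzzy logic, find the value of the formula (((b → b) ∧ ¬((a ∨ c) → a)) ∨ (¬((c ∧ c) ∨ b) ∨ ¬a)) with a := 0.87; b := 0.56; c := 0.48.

(b → b): min(1, 1 − 0.56 + 0.56) = 1
(a ∨ c) = max(0.87, 0.48) = 0.87
((a ∨ c) → a): min(1, 1 − 0.87 + 0.87) = 1
¬((a ∨ c) → a): Łukasiewicz ¬ gives 1 − 1 = 0
((b → b) ∧ ¬((a ∨ c) → a)) = min(1, 0) = 0
(c ∧ c) = min(0.48, 0.48) = 0.48
((c ∧ c) ∨ b) = max(0.48, 0.56) = 0.56
¬((c ∧ c) ∨ b): Łukasiewicz ¬ gives 1 − 0.56 = 0.44
¬a: Łukasiewicz ¬ gives 1 − 0.87 = 0.13
(¬((c ∧ c) ∨ b) ∨ ¬a) = max(0.44, 0.13) = 0.44
(((b → b) ∧ ¬((a ∨ c) → a)) ∨ (¬((c ∧ c) ∨ b) ∨ ¬a)) = max(0, 0.44) = 0.44

0.44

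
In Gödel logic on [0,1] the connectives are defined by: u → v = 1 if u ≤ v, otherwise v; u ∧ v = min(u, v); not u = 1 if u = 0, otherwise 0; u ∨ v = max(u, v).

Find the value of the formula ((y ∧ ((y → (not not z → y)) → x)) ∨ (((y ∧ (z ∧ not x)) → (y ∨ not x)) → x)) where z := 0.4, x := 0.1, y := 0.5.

0.10

not z: Gödel ¬ of 0.4 = 0 (operand ≠ 0)
not not z: Gödel ¬ of 0 = 1 (operand is 0)
(not not z → y): 1 > 0.5, so result = 0.5
(y → (not not z → y)): 0.5 ≤ 0.5, so result = 1
((y → (not not z → y)) → x): 1 > 0.1, so result = 0.1
(y ∧ ((y → (not not z → y)) → x)) = min(0.5, 0.1) = 0.1
not x: Gödel ¬ of 0.1 = 0 (operand ≠ 0)
(z ∧ not x) = min(0.4, 0) = 0
(y ∧ (z ∧ not x)) = min(0.5, 0) = 0
not x: Gödel ¬ of 0.1 = 0 (operand ≠ 0)
(y ∨ not x) = max(0.5, 0) = 0.5
((y ∧ (z ∧ not x)) → (y ∨ not x)): 0 ≤ 0.5, so result = 1
(((y ∧ (z ∧ not x)) → (y ∨ not x)) → x): 1 > 0.1, so result = 0.1
((y ∧ ((y → (not not z → y)) → x)) ∨ (((y ∧ (z ∧ not x)) → (y ∨ not x)) → x)) = max(0.1, 0.1) = 0.1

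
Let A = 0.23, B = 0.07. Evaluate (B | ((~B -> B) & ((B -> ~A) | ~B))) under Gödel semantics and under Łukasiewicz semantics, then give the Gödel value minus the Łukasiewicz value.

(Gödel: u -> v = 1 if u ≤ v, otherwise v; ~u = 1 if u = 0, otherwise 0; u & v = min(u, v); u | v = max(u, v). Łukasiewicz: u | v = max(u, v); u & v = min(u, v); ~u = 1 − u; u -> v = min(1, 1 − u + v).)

Gödel evaluation:
  ~B: Gödel ¬ of 0.07 = 0 (operand ≠ 0)
  (~B -> B): 0 ≤ 0.07, so result = 1
  ~A: Gödel ¬ of 0.23 = 0 (operand ≠ 0)
  (B -> ~A): 0.07 > 0, so result = 0
  ~B: Gödel ¬ of 0.07 = 0 (operand ≠ 0)
  ((B -> ~A) | ~B) = max(0, 0) = 0
  ((~B -> B) & ((B -> ~A) | ~B)) = min(1, 0) = 0
  (B | ((~B -> B) & ((B -> ~A) | ~B))) = max(0.07, 0) = 0.07
  Gödel value = 0.07
Łukasiewicz evaluation:
  ~B: Łukasiewicz ¬ gives 1 − 0.07 = 0.93
  (~B -> B): min(1, 1 − 0.93 + 0.07) = 0.14
  ~A: Łukasiewicz ¬ gives 1 − 0.23 = 0.77
  (B -> ~A): min(1, 1 − 0.07 + 0.77) = 1
  ~B: Łukasiewicz ¬ gives 1 − 0.07 = 0.93
  ((B -> ~A) | ~B) = max(1, 0.93) = 1
  ((~B -> B) & ((B -> ~A) | ~B)) = min(0.14, 1) = 0.14
  (B | ((~B -> B) & ((B -> ~A) | ~B))) = max(0.07, 0.14) = 0.14
  Łukasiewicz value = 0.14
Difference: 0.07 − 0.14 = -0.07

-0.07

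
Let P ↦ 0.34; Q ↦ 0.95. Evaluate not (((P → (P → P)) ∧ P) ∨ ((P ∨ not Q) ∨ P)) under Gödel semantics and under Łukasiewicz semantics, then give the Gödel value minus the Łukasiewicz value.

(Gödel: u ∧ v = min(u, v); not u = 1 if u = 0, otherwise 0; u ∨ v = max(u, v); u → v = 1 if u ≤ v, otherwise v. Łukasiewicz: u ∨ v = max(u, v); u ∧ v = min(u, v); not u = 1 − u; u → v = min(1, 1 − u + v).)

-0.66

Gödel evaluation:
  (P → P): 0.34 ≤ 0.34, so result = 1
  (P → (P → P)): 0.34 ≤ 1, so result = 1
  ((P → (P → P)) ∧ P) = min(1, 0.34) = 0.34
  not Q: Gödel ¬ of 0.95 = 0 (operand ≠ 0)
  (P ∨ not Q) = max(0.34, 0) = 0.34
  ((P ∨ not Q) ∨ P) = max(0.34, 0.34) = 0.34
  (((P → (P → P)) ∧ P) ∨ ((P ∨ not Q) ∨ P)) = max(0.34, 0.34) = 0.34
  not (((P → (P → P)) ∧ P) ∨ ((P ∨ not Q) ∨ P)): Gödel ¬ of 0.34 = 0 (operand ≠ 0)
  Gödel value = 0
Łukasiewicz evaluation:
  (P → P): min(1, 1 − 0.34 + 0.34) = 1
  (P → (P → P)): min(1, 1 − 0.34 + 1) = 1
  ((P → (P → P)) ∧ P) = min(1, 0.34) = 0.34
  not Q: Łukasiewicz ¬ gives 1 − 0.95 = 0.05
  (P ∨ not Q) = max(0.34, 0.05) = 0.34
  ((P ∨ not Q) ∨ P) = max(0.34, 0.34) = 0.34
  (((P → (P → P)) ∧ P) ∨ ((P ∨ not Q) ∨ P)) = max(0.34, 0.34) = 0.34
  not (((P → (P → P)) ∧ P) ∨ ((P ∨ not Q) ∨ P)): Łukasiewicz ¬ gives 1 − 0.34 = 0.66
  Łukasiewicz value = 0.66
Difference: 0 − 0.66 = -0.66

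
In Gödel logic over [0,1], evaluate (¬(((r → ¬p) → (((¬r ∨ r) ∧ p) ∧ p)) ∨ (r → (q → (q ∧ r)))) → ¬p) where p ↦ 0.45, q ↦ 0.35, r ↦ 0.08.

¬p: Gödel ¬ of 0.45 = 0 (operand ≠ 0)
(r → ¬p): 0.08 > 0, so result = 0
¬r: Gödel ¬ of 0.08 = 0 (operand ≠ 0)
(¬r ∨ r) = max(0, 0.08) = 0.08
((¬r ∨ r) ∧ p) = min(0.08, 0.45) = 0.08
(((¬r ∨ r) ∧ p) ∧ p) = min(0.08, 0.45) = 0.08
((r → ¬p) → (((¬r ∨ r) ∧ p) ∧ p)): 0 ≤ 0.08, so result = 1
(q ∧ r) = min(0.35, 0.08) = 0.08
(q → (q ∧ r)): 0.35 > 0.08, so result = 0.08
(r → (q → (q ∧ r))): 0.08 ≤ 0.08, so result = 1
(((r → ¬p) → (((¬r ∨ r) ∧ p) ∧ p)) ∨ (r → (q → (q ∧ r)))) = max(1, 1) = 1
¬(((r → ¬p) → (((¬r ∨ r) ∧ p) ∧ p)) ∨ (r → (q → (q ∧ r)))): Gödel ¬ of 1 = 0 (operand ≠ 0)
¬p: Gödel ¬ of 0.45 = 0 (operand ≠ 0)
(¬(((r → ¬p) → (((¬r ∨ r) ∧ p) ∧ p)) ∨ (r → (q → (q ∧ r)))) → ¬p): 0 ≤ 0, so result = 1

1.00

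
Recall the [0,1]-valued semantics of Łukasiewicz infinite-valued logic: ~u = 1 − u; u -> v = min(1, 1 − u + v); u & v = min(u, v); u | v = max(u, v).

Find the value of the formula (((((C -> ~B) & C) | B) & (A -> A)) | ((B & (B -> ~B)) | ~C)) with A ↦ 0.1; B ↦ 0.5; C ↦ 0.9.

~B: Łukasiewicz ¬ gives 1 − 0.5 = 0.5
(C -> ~B): min(1, 1 − 0.9 + 0.5) = 0.6
((C -> ~B) & C) = min(0.6, 0.9) = 0.6
(((C -> ~B) & C) | B) = max(0.6, 0.5) = 0.6
(A -> A): min(1, 1 − 0.1 + 0.1) = 1
((((C -> ~B) & C) | B) & (A -> A)) = min(0.6, 1) = 0.6
~B: Łukasiewicz ¬ gives 1 − 0.5 = 0.5
(B -> ~B): min(1, 1 − 0.5 + 0.5) = 1
(B & (B -> ~B)) = min(0.5, 1) = 0.5
~C: Łukasiewicz ¬ gives 1 − 0.9 = 0.1
((B & (B -> ~B)) | ~C) = max(0.5, 0.1) = 0.5
(((((C -> ~B) & C) | B) & (A -> A)) | ((B & (B -> ~B)) | ~C)) = max(0.6, 0.5) = 0.6

0.60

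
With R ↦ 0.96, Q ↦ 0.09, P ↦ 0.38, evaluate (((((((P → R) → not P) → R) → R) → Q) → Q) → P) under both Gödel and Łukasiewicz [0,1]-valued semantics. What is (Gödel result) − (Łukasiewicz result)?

Gödel evaluation:
  (P → R): 0.38 ≤ 0.96, so result = 1
  not P: Gödel ¬ of 0.38 = 0 (operand ≠ 0)
  ((P → R) → not P): 1 > 0, so result = 0
  (((P → R) → not P) → R): 0 ≤ 0.96, so result = 1
  ((((P → R) → not P) → R) → R): 1 > 0.96, so result = 0.96
  (((((P → R) → not P) → R) → R) → Q): 0.96 > 0.09, so result = 0.09
  ((((((P → R) → not P) → R) → R) → Q) → Q): 0.09 ≤ 0.09, so result = 1
  (((((((P → R) → not P) → R) → R) → Q) → Q) → P): 1 > 0.38, so result = 0.38
  Gödel value = 0.38
Łukasiewicz evaluation:
  (P → R): min(1, 1 − 0.38 + 0.96) = 1
  not P: Łukasiewicz ¬ gives 1 − 0.38 = 0.62
  ((P → R) → not P): min(1, 1 − 1 + 0.62) = 0.62
  (((P → R) → not P) → R): min(1, 1 − 0.62 + 0.96) = 1
  ((((P → R) → not P) → R) → R): min(1, 1 − 1 + 0.96) = 0.96
  (((((P → R) → not P) → R) → R) → Q): min(1, 1 − 0.96 + 0.09) = 0.13
  ((((((P → R) → not P) → R) → R) → Q) → Q): min(1, 1 − 0.13 + 0.09) = 0.96
  (((((((P → R) → not P) → R) → R) → Q) → Q) → P): min(1, 1 − 0.96 + 0.38) = 0.42
  Łukasiewicz value = 0.42
Difference: 0.38 − 0.42 = -0.04

-0.04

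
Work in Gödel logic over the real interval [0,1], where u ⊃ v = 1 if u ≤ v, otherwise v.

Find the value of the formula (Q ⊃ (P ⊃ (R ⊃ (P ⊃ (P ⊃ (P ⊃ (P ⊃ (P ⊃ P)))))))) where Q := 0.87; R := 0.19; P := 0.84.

(P ⊃ P): 0.84 ≤ 0.84, so result = 1
(P ⊃ (P ⊃ P)): 0.84 ≤ 1, so result = 1
(P ⊃ (P ⊃ (P ⊃ P))): 0.84 ≤ 1, so result = 1
(P ⊃ (P ⊃ (P ⊃ (P ⊃ P)))): 0.84 ≤ 1, so result = 1
(P ⊃ (P ⊃ (P ⊃ (P ⊃ (P ⊃ P))))): 0.84 ≤ 1, so result = 1
(R ⊃ (P ⊃ (P ⊃ (P ⊃ (P ⊃ (P ⊃ P)))))): 0.19 ≤ 1, so result = 1
(P ⊃ (R ⊃ (P ⊃ (P ⊃ (P ⊃ (P ⊃ (P ⊃ P))))))): 0.84 ≤ 1, so result = 1
(Q ⊃ (P ⊃ (R ⊃ (P ⊃ (P ⊃ (P ⊃ (P ⊃ (P ⊃ P)))))))): 0.87 ≤ 1, so result = 1

1.00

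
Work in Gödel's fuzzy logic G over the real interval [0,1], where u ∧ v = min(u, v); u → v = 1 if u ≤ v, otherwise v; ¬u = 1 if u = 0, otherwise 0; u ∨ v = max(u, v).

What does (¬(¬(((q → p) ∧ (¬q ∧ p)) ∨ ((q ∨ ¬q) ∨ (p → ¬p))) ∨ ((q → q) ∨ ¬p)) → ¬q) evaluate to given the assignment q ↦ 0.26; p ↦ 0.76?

1.00

(q → p): 0.26 ≤ 0.76, so result = 1
¬q: Gödel ¬ of 0.26 = 0 (operand ≠ 0)
(¬q ∧ p) = min(0, 0.76) = 0
((q → p) ∧ (¬q ∧ p)) = min(1, 0) = 0
¬q: Gödel ¬ of 0.26 = 0 (operand ≠ 0)
(q ∨ ¬q) = max(0.26, 0) = 0.26
¬p: Gödel ¬ of 0.76 = 0 (operand ≠ 0)
(p → ¬p): 0.76 > 0, so result = 0
((q ∨ ¬q) ∨ (p → ¬p)) = max(0.26, 0) = 0.26
(((q → p) ∧ (¬q ∧ p)) ∨ ((q ∨ ¬q) ∨ (p → ¬p))) = max(0, 0.26) = 0.26
¬(((q → p) ∧ (¬q ∧ p)) ∨ ((q ∨ ¬q) ∨ (p → ¬p))): Gödel ¬ of 0.26 = 0 (operand ≠ 0)
(q → q): 0.26 ≤ 0.26, so result = 1
¬p: Gödel ¬ of 0.76 = 0 (operand ≠ 0)
((q → q) ∨ ¬p) = max(1, 0) = 1
(¬(((q → p) ∧ (¬q ∧ p)) ∨ ((q ∨ ¬q) ∨ (p → ¬p))) ∨ ((q → q) ∨ ¬p)) = max(0, 1) = 1
¬(¬(((q → p) ∧ (¬q ∧ p)) ∨ ((q ∨ ¬q) ∨ (p → ¬p))) ∨ ((q → q) ∨ ¬p)): Gödel ¬ of 1 = 0 (operand ≠ 0)
¬q: Gödel ¬ of 0.26 = 0 (operand ≠ 0)
(¬(¬(((q → p) ∧ (¬q ∧ p)) ∨ ((q ∨ ¬q) ∨ (p → ¬p))) ∨ ((q → q) ∨ ¬p)) → ¬q): 0 ≤ 0, so result = 1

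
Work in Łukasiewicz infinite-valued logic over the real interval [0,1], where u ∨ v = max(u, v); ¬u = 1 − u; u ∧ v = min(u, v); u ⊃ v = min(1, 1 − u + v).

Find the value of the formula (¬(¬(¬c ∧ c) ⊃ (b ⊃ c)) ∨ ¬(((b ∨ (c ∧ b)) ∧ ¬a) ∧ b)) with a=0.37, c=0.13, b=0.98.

¬c: Łukasiewicz ¬ gives 1 − 0.13 = 0.87
(¬c ∧ c) = min(0.87, 0.13) = 0.13
¬(¬c ∧ c): Łukasiewicz ¬ gives 1 − 0.13 = 0.87
(b ⊃ c): min(1, 1 − 0.98 + 0.13) = 0.15
(¬(¬c ∧ c) ⊃ (b ⊃ c)): min(1, 1 − 0.87 + 0.15) = 0.28
¬(¬(¬c ∧ c) ⊃ (b ⊃ c)): Łukasiewicz ¬ gives 1 − 0.28 = 0.72
(c ∧ b) = min(0.13, 0.98) = 0.13
(b ∨ (c ∧ b)) = max(0.98, 0.13) = 0.98
¬a: Łukasiewicz ¬ gives 1 − 0.37 = 0.63
((b ∨ (c ∧ b)) ∧ ¬a) = min(0.98, 0.63) = 0.63
(((b ∨ (c ∧ b)) ∧ ¬a) ∧ b) = min(0.63, 0.98) = 0.63
¬(((b ∨ (c ∧ b)) ∧ ¬a) ∧ b): Łukasiewicz ¬ gives 1 − 0.63 = 0.37
(¬(¬(¬c ∧ c) ⊃ (b ⊃ c)) ∨ ¬(((b ∨ (c ∧ b)) ∧ ¬a) ∧ b)) = max(0.72, 0.37) = 0.72

0.72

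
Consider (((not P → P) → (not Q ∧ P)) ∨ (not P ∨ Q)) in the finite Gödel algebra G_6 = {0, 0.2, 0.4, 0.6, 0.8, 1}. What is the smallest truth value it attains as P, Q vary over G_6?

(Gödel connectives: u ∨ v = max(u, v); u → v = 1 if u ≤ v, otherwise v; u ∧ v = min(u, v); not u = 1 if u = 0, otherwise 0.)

0.20

The minimum is attained at P = 0.2, Q = 0:
  not P: Gödel ¬ of 0.2 = 0 (operand ≠ 0)
  (not P → P): 0 ≤ 0.2, so result = 1
  not Q: Gödel ¬ of 0 = 1 (operand is 0)
  (not Q ∧ P) = min(1, 0.2) = 0.2
  ((not P → P) → (not Q ∧ P)): 1 > 0.2, so result = 0.2
  not P: Gödel ¬ of 0.2 = 0 (operand ≠ 0)
  (not P ∨ Q) = max(0, 0) = 0
  (((not P → P) → (not Q ∧ P)) ∨ (not P ∨ Q)) = max(0.2, 0) = 0.2
Checking all 36 assignments confirms none give a value below 0.20.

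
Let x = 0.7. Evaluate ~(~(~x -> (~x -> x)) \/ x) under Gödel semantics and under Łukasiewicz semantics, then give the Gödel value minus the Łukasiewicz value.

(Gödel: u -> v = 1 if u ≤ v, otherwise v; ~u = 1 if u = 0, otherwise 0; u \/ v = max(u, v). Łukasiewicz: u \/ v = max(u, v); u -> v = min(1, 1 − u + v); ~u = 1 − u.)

-0.30

Gödel evaluation:
  ~x: Gödel ¬ of 0.7 = 0 (operand ≠ 0)
  ~x: Gödel ¬ of 0.7 = 0 (operand ≠ 0)
  (~x -> x): 0 ≤ 0.7, so result = 1
  (~x -> (~x -> x)): 0 ≤ 1, so result = 1
  ~(~x -> (~x -> x)): Gödel ¬ of 1 = 0 (operand ≠ 0)
  (~(~x -> (~x -> x)) \/ x) = max(0, 0.7) = 0.7
  ~(~(~x -> (~x -> x)) \/ x): Gödel ¬ of 0.7 = 0 (operand ≠ 0)
  Gödel value = 0
Łukasiewicz evaluation:
  ~x: Łukasiewicz ¬ gives 1 − 0.7 = 0.3
  ~x: Łukasiewicz ¬ gives 1 − 0.7 = 0.3
  (~x -> x): min(1, 1 − 0.3 + 0.7) = 1
  (~x -> (~x -> x)): min(1, 1 − 0.3 + 1) = 1
  ~(~x -> (~x -> x)): Łukasiewicz ¬ gives 1 − 1 = 0
  (~(~x -> (~x -> x)) \/ x) = max(0, 0.7) = 0.7
  ~(~(~x -> (~x -> x)) \/ x): Łukasiewicz ¬ gives 1 − 0.7 = 0.3
  Łukasiewicz value = 0.3
Difference: 0 − 0.3 = -0.30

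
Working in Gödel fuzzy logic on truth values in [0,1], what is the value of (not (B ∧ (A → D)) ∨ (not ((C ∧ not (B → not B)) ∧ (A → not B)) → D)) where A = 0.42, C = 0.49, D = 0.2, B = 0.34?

(A → D): 0.42 > 0.2, so result = 0.2
(B ∧ (A → D)) = min(0.34, 0.2) = 0.2
not (B ∧ (A → D)): Gödel ¬ of 0.2 = 0 (operand ≠ 0)
not B: Gödel ¬ of 0.34 = 0 (operand ≠ 0)
(B → not B): 0.34 > 0, so result = 0
not (B → not B): Gödel ¬ of 0 = 1 (operand is 0)
(C ∧ not (B → not B)) = min(0.49, 1) = 0.49
not B: Gödel ¬ of 0.34 = 0 (operand ≠ 0)
(A → not B): 0.42 > 0, so result = 0
((C ∧ not (B → not B)) ∧ (A → not B)) = min(0.49, 0) = 0
not ((C ∧ not (B → not B)) ∧ (A → not B)): Gödel ¬ of 0 = 1 (operand is 0)
(not ((C ∧ not (B → not B)) ∧ (A → not B)) → D): 1 > 0.2, so result = 0.2
(not (B ∧ (A → D)) ∨ (not ((C ∧ not (B → not B)) ∧ (A → not B)) → D)) = max(0, 0.2) = 0.2

0.20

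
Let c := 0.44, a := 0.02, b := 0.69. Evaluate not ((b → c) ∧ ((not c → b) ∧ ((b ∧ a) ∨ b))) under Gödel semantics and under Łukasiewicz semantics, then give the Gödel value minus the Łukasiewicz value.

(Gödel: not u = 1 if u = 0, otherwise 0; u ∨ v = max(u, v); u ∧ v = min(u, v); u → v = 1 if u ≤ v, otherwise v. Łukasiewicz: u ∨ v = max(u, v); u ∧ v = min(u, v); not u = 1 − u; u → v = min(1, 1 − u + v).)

-0.31

Gödel evaluation:
  (b → c): 0.69 > 0.44, so result = 0.44
  not c: Gödel ¬ of 0.44 = 0 (operand ≠ 0)
  (not c → b): 0 ≤ 0.69, so result = 1
  (b ∧ a) = min(0.69, 0.02) = 0.02
  ((b ∧ a) ∨ b) = max(0.02, 0.69) = 0.69
  ((not c → b) ∧ ((b ∧ a) ∨ b)) = min(1, 0.69) = 0.69
  ((b → c) ∧ ((not c → b) ∧ ((b ∧ a) ∨ b))) = min(0.44, 0.69) = 0.44
  not ((b → c) ∧ ((not c → b) ∧ ((b ∧ a) ∨ b))): Gödel ¬ of 0.44 = 0 (operand ≠ 0)
  Gödel value = 0
Łukasiewicz evaluation:
  (b → c): min(1, 1 − 0.69 + 0.44) = 0.75
  not c: Łukasiewicz ¬ gives 1 − 0.44 = 0.56
  (not c → b): min(1, 1 − 0.56 + 0.69) = 1
  (b ∧ a) = min(0.69, 0.02) = 0.02
  ((b ∧ a) ∨ b) = max(0.02, 0.69) = 0.69
  ((not c → b) ∧ ((b ∧ a) ∨ b)) = min(1, 0.69) = 0.69
  ((b → c) ∧ ((not c → b) ∧ ((b ∧ a) ∨ b))) = min(0.75, 0.69) = 0.69
  not ((b → c) ∧ ((not c → b) ∧ ((b ∧ a) ∨ b))): Łukasiewicz ¬ gives 1 − 0.69 = 0.31
  Łukasiewicz value = 0.31
Difference: 0 − 0.31 = -0.31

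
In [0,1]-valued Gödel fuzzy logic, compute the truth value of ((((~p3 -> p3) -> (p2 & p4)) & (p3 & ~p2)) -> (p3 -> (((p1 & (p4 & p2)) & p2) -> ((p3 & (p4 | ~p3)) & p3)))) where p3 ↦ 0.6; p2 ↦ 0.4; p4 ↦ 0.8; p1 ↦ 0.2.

1.00

~p3: Gödel ¬ of 0.6 = 0 (operand ≠ 0)
(~p3 -> p3): 0 ≤ 0.6, so result = 1
(p2 & p4) = min(0.4, 0.8) = 0.4
((~p3 -> p3) -> (p2 & p4)): 1 > 0.4, so result = 0.4
~p2: Gödel ¬ of 0.4 = 0 (operand ≠ 0)
(p3 & ~p2) = min(0.6, 0) = 0
(((~p3 -> p3) -> (p2 & p4)) & (p3 & ~p2)) = min(0.4, 0) = 0
(p4 & p2) = min(0.8, 0.4) = 0.4
(p1 & (p4 & p2)) = min(0.2, 0.4) = 0.2
((p1 & (p4 & p2)) & p2) = min(0.2, 0.4) = 0.2
~p3: Gödel ¬ of 0.6 = 0 (operand ≠ 0)
(p4 | ~p3) = max(0.8, 0) = 0.8
(p3 & (p4 | ~p3)) = min(0.6, 0.8) = 0.6
((p3 & (p4 | ~p3)) & p3) = min(0.6, 0.6) = 0.6
(((p1 & (p4 & p2)) & p2) -> ((p3 & (p4 | ~p3)) & p3)): 0.2 ≤ 0.6, so result = 1
(p3 -> (((p1 & (p4 & p2)) & p2) -> ((p3 & (p4 | ~p3)) & p3))): 0.6 ≤ 1, so result = 1
((((~p3 -> p3) -> (p2 & p4)) & (p3 & ~p2)) -> (p3 -> (((p1 & (p4 & p2)) & p2) -> ((p3 & (p4 | ~p3)) & p3)))): 0 ≤ 1, so result = 1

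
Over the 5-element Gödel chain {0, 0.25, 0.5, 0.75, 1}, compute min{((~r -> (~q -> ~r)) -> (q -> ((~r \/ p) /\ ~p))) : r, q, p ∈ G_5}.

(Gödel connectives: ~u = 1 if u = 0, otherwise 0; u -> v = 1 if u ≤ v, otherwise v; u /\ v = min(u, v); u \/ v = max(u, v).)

The minimum is attained at r = 0, q = 0.25, p = 0.25:
  ~r: Gödel ¬ of 0 = 1 (operand is 0)
  ~q: Gödel ¬ of 0.25 = 0 (operand ≠ 0)
  ~r: Gödel ¬ of 0 = 1 (operand is 0)
  (~q -> ~r): 0 ≤ 1, so result = 1
  (~r -> (~q -> ~r)): 1 ≤ 1, so result = 1
  ~r: Gödel ¬ of 0 = 1 (operand is 0)
  (~r \/ p) = max(1, 0.25) = 1
  ~p: Gödel ¬ of 0.25 = 0 (operand ≠ 0)
  ((~r \/ p) /\ ~p) = min(1, 0) = 0
  (q -> ((~r \/ p) /\ ~p)): 0.25 > 0, so result = 0
  ((~r -> (~q -> ~r)) -> (q -> ((~r \/ p) /\ ~p))): 1 > 0, so result = 0
Checking all 125 assignments confirms none give a value below 0.00.

0.00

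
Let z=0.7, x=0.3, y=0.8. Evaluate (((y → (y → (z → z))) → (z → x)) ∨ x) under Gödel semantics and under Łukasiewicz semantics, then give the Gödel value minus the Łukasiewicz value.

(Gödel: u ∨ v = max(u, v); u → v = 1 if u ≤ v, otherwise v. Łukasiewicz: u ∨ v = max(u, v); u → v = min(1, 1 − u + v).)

Gödel evaluation:
  (z → z): 0.7 ≤ 0.7, so result = 1
  (y → (z → z)): 0.8 ≤ 1, so result = 1
  (y → (y → (z → z))): 0.8 ≤ 1, so result = 1
  (z → x): 0.7 > 0.3, so result = 0.3
  ((y → (y → (z → z))) → (z → x)): 1 > 0.3, so result = 0.3
  (((y → (y → (z → z))) → (z → x)) ∨ x) = max(0.3, 0.3) = 0.3
  Gödel value = 0.3
Łukasiewicz evaluation:
  (z → z): min(1, 1 − 0.7 + 0.7) = 1
  (y → (z → z)): min(1, 1 − 0.8 + 1) = 1
  (y → (y → (z → z))): min(1, 1 − 0.8 + 1) = 1
  (z → x): min(1, 1 − 0.7 + 0.3) = 0.6
  ((y → (y → (z → z))) → (z → x)): min(1, 1 − 1 + 0.6) = 0.6
  (((y → (y → (z → z))) → (z → x)) ∨ x) = max(0.6, 0.3) = 0.6
  Łukasiewicz value = 0.6
Difference: 0.3 − 0.6 = -0.30

-0.30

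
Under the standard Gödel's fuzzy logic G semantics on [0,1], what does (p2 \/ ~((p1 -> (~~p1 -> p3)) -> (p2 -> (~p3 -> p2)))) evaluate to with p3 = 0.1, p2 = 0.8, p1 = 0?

~p1: Gödel ¬ of 0 = 1 (operand is 0)
~~p1: Gödel ¬ of 1 = 0 (operand ≠ 0)
(~~p1 -> p3): 0 ≤ 0.1, so result = 1
(p1 -> (~~p1 -> p3)): 0 ≤ 1, so result = 1
~p3: Gödel ¬ of 0.1 = 0 (operand ≠ 0)
(~p3 -> p2): 0 ≤ 0.8, so result = 1
(p2 -> (~p3 -> p2)): 0.8 ≤ 1, so result = 1
((p1 -> (~~p1 -> p3)) -> (p2 -> (~p3 -> p2))): 1 ≤ 1, so result = 1
~((p1 -> (~~p1 -> p3)) -> (p2 -> (~p3 -> p2))): Gödel ¬ of 1 = 0 (operand ≠ 0)
(p2 \/ ~((p1 -> (~~p1 -> p3)) -> (p2 -> (~p3 -> p2)))) = max(0.8, 0) = 0.8

0.80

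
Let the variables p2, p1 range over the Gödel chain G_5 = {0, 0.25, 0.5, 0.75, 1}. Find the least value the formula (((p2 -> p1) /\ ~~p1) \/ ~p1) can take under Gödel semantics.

0.25

The minimum is attained at p2 = 0.5, p1 = 0.25:
  (p2 -> p1): 0.5 > 0.25, so result = 0.25
  ~p1: Gödel ¬ of 0.25 = 0 (operand ≠ 0)
  ~~p1: Gödel ¬ of 0 = 1 (operand is 0)
  ((p2 -> p1) /\ ~~p1) = min(0.25, 1) = 0.25
  ~p1: Gödel ¬ of 0.25 = 0 (operand ≠ 0)
  (((p2 -> p1) /\ ~~p1) \/ ~p1) = max(0.25, 0) = 0.25
Checking all 25 assignments confirms none give a value below 0.25.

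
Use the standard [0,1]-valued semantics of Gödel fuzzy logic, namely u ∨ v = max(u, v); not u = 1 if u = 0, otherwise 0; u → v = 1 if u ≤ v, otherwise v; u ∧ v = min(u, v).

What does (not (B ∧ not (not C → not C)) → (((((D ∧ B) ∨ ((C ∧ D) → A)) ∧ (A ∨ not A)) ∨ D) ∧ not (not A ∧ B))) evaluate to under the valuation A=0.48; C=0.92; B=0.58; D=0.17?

not C: Gödel ¬ of 0.92 = 0 (operand ≠ 0)
not C: Gödel ¬ of 0.92 = 0 (operand ≠ 0)
(not C → not C): 0 ≤ 0, so result = 1
not (not C → not C): Gödel ¬ of 1 = 0 (operand ≠ 0)
(B ∧ not (not C → not C)) = min(0.58, 0) = 0
not (B ∧ not (not C → not C)): Gödel ¬ of 0 = 1 (operand is 0)
(D ∧ B) = min(0.17, 0.58) = 0.17
(C ∧ D) = min(0.92, 0.17) = 0.17
((C ∧ D) → A): 0.17 ≤ 0.48, so result = 1
((D ∧ B) ∨ ((C ∧ D) → A)) = max(0.17, 1) = 1
not A: Gödel ¬ of 0.48 = 0 (operand ≠ 0)
(A ∨ not A) = max(0.48, 0) = 0.48
(((D ∧ B) ∨ ((C ∧ D) → A)) ∧ (A ∨ not A)) = min(1, 0.48) = 0.48
((((D ∧ B) ∨ ((C ∧ D) → A)) ∧ (A ∨ not A)) ∨ D) = max(0.48, 0.17) = 0.48
not A: Gödel ¬ of 0.48 = 0 (operand ≠ 0)
(not A ∧ B) = min(0, 0.58) = 0
not (not A ∧ B): Gödel ¬ of 0 = 1 (operand is 0)
(((((D ∧ B) ∨ ((C ∧ D) → A)) ∧ (A ∨ not A)) ∨ D) ∧ not (not A ∧ B)) = min(0.48, 1) = 0.48
(not (B ∧ not (not C → not C)) → (((((D ∧ B) ∨ ((C ∧ D) → A)) ∧ (A ∨ not A)) ∨ D) ∧ not (not A ∧ B))): 1 > 0.48, so result = 0.48

0.48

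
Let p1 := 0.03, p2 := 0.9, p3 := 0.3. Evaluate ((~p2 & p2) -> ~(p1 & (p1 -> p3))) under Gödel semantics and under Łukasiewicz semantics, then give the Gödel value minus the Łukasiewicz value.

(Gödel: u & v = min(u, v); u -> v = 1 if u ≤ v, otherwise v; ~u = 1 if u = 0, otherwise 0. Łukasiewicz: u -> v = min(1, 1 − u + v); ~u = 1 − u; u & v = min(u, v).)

0.00

Gödel evaluation:
  ~p2: Gödel ¬ of 0.9 = 0 (operand ≠ 0)
  (~p2 & p2) = min(0, 0.9) = 0
  (p1 -> p3): 0.03 ≤ 0.3, so result = 1
  (p1 & (p1 -> p3)) = min(0.03, 1) = 0.03
  ~(p1 & (p1 -> p3)): Gödel ¬ of 0.03 = 0 (operand ≠ 0)
  ((~p2 & p2) -> ~(p1 & (p1 -> p3))): 0 ≤ 0, so result = 1
  Gödel value = 1
Łukasiewicz evaluation:
  ~p2: Łukasiewicz ¬ gives 1 − 0.9 = 0.1
  (~p2 & p2) = min(0.1, 0.9) = 0.1
  (p1 -> p3): min(1, 1 − 0.03 + 0.3) = 1
  (p1 & (p1 -> p3)) = min(0.03, 1) = 0.03
  ~(p1 & (p1 -> p3)): Łukasiewicz ¬ gives 1 − 0.03 = 0.97
  ((~p2 & p2) -> ~(p1 & (p1 -> p3))): min(1, 1 − 0.1 + 0.97) = 1
  Łukasiewicz value = 1
Difference: 1 − 1 = 0.00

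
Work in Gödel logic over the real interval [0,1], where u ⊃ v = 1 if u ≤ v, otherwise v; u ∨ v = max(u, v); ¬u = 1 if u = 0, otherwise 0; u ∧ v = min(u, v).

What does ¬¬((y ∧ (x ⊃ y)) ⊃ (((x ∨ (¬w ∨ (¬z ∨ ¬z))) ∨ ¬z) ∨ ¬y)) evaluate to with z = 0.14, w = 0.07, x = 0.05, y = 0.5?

1.00

(x ⊃ y): 0.05 ≤ 0.5, so result = 1
(y ∧ (x ⊃ y)) = min(0.5, 1) = 0.5
¬w: Gödel ¬ of 0.07 = 0 (operand ≠ 0)
¬z: Gödel ¬ of 0.14 = 0 (operand ≠ 0)
¬z: Gödel ¬ of 0.14 = 0 (operand ≠ 0)
(¬z ∨ ¬z) = max(0, 0) = 0
(¬w ∨ (¬z ∨ ¬z)) = max(0, 0) = 0
(x ∨ (¬w ∨ (¬z ∨ ¬z))) = max(0.05, 0) = 0.05
¬z: Gödel ¬ of 0.14 = 0 (operand ≠ 0)
((x ∨ (¬w ∨ (¬z ∨ ¬z))) ∨ ¬z) = max(0.05, 0) = 0.05
¬y: Gödel ¬ of 0.5 = 0 (operand ≠ 0)
(((x ∨ (¬w ∨ (¬z ∨ ¬z))) ∨ ¬z) ∨ ¬y) = max(0.05, 0) = 0.05
((y ∧ (x ⊃ y)) ⊃ (((x ∨ (¬w ∨ (¬z ∨ ¬z))) ∨ ¬z) ∨ ¬y)): 0.5 > 0.05, so result = 0.05
¬((y ∧ (x ⊃ y)) ⊃ (((x ∨ (¬w ∨ (¬z ∨ ¬z))) ∨ ¬z) ∨ ¬y)): Gödel ¬ of 0.05 = 0 (operand ≠ 0)
¬¬((y ∧ (x ⊃ y)) ⊃ (((x ∨ (¬w ∨ (¬z ∨ ¬z))) ∨ ¬z) ∨ ¬y)): Gödel ¬ of 0 = 1 (operand is 0)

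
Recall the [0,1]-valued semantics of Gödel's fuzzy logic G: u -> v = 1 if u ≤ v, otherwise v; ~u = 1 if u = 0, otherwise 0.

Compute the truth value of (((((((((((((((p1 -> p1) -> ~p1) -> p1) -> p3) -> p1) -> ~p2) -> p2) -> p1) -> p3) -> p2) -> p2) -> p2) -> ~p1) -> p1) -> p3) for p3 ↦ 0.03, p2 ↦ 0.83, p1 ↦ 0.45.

(p1 -> p1): 0.45 ≤ 0.45, so result = 1
~p1: Gödel ¬ of 0.45 = 0 (operand ≠ 0)
((p1 -> p1) -> ~p1): 1 > 0, so result = 0
(((p1 -> p1) -> ~p1) -> p1): 0 ≤ 0.45, so result = 1
((((p1 -> p1) -> ~p1) -> p1) -> p3): 1 > 0.03, so result = 0.03
(((((p1 -> p1) -> ~p1) -> p1) -> p3) -> p1): 0.03 ≤ 0.45, so result = 1
~p2: Gödel ¬ of 0.83 = 0 (operand ≠ 0)
((((((p1 -> p1) -> ~p1) -> p1) -> p3) -> p1) -> ~p2): 1 > 0, so result = 0
(((((((p1 -> p1) -> ~p1) -> p1) -> p3) -> p1) -> ~p2) -> p2): 0 ≤ 0.83, so result = 1
((((((((p1 -> p1) -> ~p1) -> p1) -> p3) -> p1) -> ~p2) -> p2) -> p1): 1 > 0.45, so result = 0.45
(((((((((p1 -> p1) -> ~p1) -> p1) -> p3) -> p1) -> ~p2) -> p2) -> p1) -> p3): 0.45 > 0.03, so result = 0.03
((((((((((p1 -> p1) -> ~p1) -> p1) -> p3) -> p1) -> ~p2) -> p2) -> p1) -> p3) -> p2): 0.03 ≤ 0.83, so result = 1
(((((((((((p1 -> p1) -> ~p1) -> p1) -> p3) -> p1) -> ~p2) -> p2) -> p1) -> p3) -> p2) -> p2): 1 > 0.83, so result = 0.83
((((((((((((p1 -> p1) -> ~p1) -> p1) -> p3) -> p1) -> ~p2) -> p2) -> p1) -> p3) -> p2) -> p2) -> p2): 0.83 ≤ 0.83, so result = 1
~p1: Gödel ¬ of 0.45 = 0 (operand ≠ 0)
(((((((((((((p1 -> p1) -> ~p1) -> p1) -> p3) -> p1) -> ~p2) -> p2) -> p1) -> p3) -> p2) -> p2) -> p2) -> ~p1): 1 > 0, so result = 0
((((((((((((((p1 -> p1) -> ~p1) -> p1) -> p3) -> p1) -> ~p2) -> p2) -> p1) -> p3) -> p2) -> p2) -> p2) -> ~p1) -> p1): 0 ≤ 0.45, so result = 1
(((((((((((((((p1 -> p1) -> ~p1) -> p1) -> p3) -> p1) -> ~p2) -> p2) -> p1) -> p3) -> p2) -> p2) -> p2) -> ~p1) -> p1) -> p3): 1 > 0.03, so result = 0.03

0.03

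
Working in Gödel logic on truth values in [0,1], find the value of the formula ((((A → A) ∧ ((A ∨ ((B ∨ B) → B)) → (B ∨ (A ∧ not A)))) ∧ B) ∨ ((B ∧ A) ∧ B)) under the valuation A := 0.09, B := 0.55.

0.55

(A → A): 0.09 ≤ 0.09, so result = 1
(B ∨ B) = max(0.55, 0.55) = 0.55
((B ∨ B) → B): 0.55 ≤ 0.55, so result = 1
(A ∨ ((B ∨ B) → B)) = max(0.09, 1) = 1
not A: Gödel ¬ of 0.09 = 0 (operand ≠ 0)
(A ∧ not A) = min(0.09, 0) = 0
(B ∨ (A ∧ not A)) = max(0.55, 0) = 0.55
((A ∨ ((B ∨ B) → B)) → (B ∨ (A ∧ not A))): 1 > 0.55, so result = 0.55
((A → A) ∧ ((A ∨ ((B ∨ B) → B)) → (B ∨ (A ∧ not A)))) = min(1, 0.55) = 0.55
(((A → A) ∧ ((A ∨ ((B ∨ B) → B)) → (B ∨ (A ∧ not A)))) ∧ B) = min(0.55, 0.55) = 0.55
(B ∧ A) = min(0.55, 0.09) = 0.09
((B ∧ A) ∧ B) = min(0.09, 0.55) = 0.09
((((A → A) ∧ ((A ∨ ((B ∨ B) → B)) → (B ∨ (A ∧ not A)))) ∧ B) ∨ ((B ∧ A) ∧ B)) = max(0.55, 0.09) = 0.55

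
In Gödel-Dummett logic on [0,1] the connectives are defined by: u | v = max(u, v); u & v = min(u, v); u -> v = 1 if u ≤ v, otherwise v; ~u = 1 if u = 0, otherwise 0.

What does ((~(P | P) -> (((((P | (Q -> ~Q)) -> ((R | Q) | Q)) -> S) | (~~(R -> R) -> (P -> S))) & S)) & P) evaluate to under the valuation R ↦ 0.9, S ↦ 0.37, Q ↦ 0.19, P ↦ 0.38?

(P | P) = max(0.38, 0.38) = 0.38
~(P | P): Gödel ¬ of 0.38 = 0 (operand ≠ 0)
~Q: Gödel ¬ of 0.19 = 0 (operand ≠ 0)
(Q -> ~Q): 0.19 > 0, so result = 0
(P | (Q -> ~Q)) = max(0.38, 0) = 0.38
(R | Q) = max(0.9, 0.19) = 0.9
((R | Q) | Q) = max(0.9, 0.19) = 0.9
((P | (Q -> ~Q)) -> ((R | Q) | Q)): 0.38 ≤ 0.9, so result = 1
(((P | (Q -> ~Q)) -> ((R | Q) | Q)) -> S): 1 > 0.37, so result = 0.37
(R -> R): 0.9 ≤ 0.9, so result = 1
~(R -> R): Gödel ¬ of 1 = 0 (operand ≠ 0)
~~(R -> R): Gödel ¬ of 0 = 1 (operand is 0)
(P -> S): 0.38 > 0.37, so result = 0.37
(~~(R -> R) -> (P -> S)): 1 > 0.37, so result = 0.37
((((P | (Q -> ~Q)) -> ((R | Q) | Q)) -> S) | (~~(R -> R) -> (P -> S))) = max(0.37, 0.37) = 0.37
(((((P | (Q -> ~Q)) -> ((R | Q) | Q)) -> S) | (~~(R -> R) -> (P -> S))) & S) = min(0.37, 0.37) = 0.37
(~(P | P) -> (((((P | (Q -> ~Q)) -> ((R | Q) | Q)) -> S) | (~~(R -> R) -> (P -> S))) & S)): 0 ≤ 0.37, so result = 1
((~(P | P) -> (((((P | (Q -> ~Q)) -> ((R | Q) | Q)) -> S) | (~~(R -> R) -> (P -> S))) & S)) & P) = min(1, 0.38) = 0.38

0.38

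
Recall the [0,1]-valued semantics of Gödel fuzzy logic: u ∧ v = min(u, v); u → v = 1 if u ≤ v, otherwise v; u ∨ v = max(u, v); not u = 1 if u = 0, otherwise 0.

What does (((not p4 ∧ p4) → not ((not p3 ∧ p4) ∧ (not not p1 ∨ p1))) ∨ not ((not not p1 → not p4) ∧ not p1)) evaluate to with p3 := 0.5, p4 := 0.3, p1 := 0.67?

not p4: Gödel ¬ of 0.3 = 0 (operand ≠ 0)
(not p4 ∧ p4) = min(0, 0.3) = 0
not p3: Gödel ¬ of 0.5 = 0 (operand ≠ 0)
(not p3 ∧ p4) = min(0, 0.3) = 0
not p1: Gödel ¬ of 0.67 = 0 (operand ≠ 0)
not not p1: Gödel ¬ of 0 = 1 (operand is 0)
(not not p1 ∨ p1) = max(1, 0.67) = 1
((not p3 ∧ p4) ∧ (not not p1 ∨ p1)) = min(0, 1) = 0
not ((not p3 ∧ p4) ∧ (not not p1 ∨ p1)): Gödel ¬ of 0 = 1 (operand is 0)
((not p4 ∧ p4) → not ((not p3 ∧ p4) ∧ (not not p1 ∨ p1))): 0 ≤ 1, so result = 1
not p1: Gödel ¬ of 0.67 = 0 (operand ≠ 0)
not not p1: Gödel ¬ of 0 = 1 (operand is 0)
not p4: Gödel ¬ of 0.3 = 0 (operand ≠ 0)
(not not p1 → not p4): 1 > 0, so result = 0
not p1: Gödel ¬ of 0.67 = 0 (operand ≠ 0)
((not not p1 → not p4) ∧ not p1) = min(0, 0) = 0
not ((not not p1 → not p4) ∧ not p1): Gödel ¬ of 0 = 1 (operand is 0)
(((not p4 ∧ p4) → not ((not p3 ∧ p4) ∧ (not not p1 ∨ p1))) ∨ not ((not not p1 → not p4) ∧ not p1)) = max(1, 1) = 1

1.00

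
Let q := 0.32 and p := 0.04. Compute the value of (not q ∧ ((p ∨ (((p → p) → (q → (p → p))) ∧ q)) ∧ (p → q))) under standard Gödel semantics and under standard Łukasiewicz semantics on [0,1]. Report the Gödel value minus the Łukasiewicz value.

-0.32

Gödel evaluation:
  not q: Gödel ¬ of 0.32 = 0 (operand ≠ 0)
  (p → p): 0.04 ≤ 0.04, so result = 1
  (p → p): 0.04 ≤ 0.04, so result = 1
  (q → (p → p)): 0.32 ≤ 1, so result = 1
  ((p → p) → (q → (p → p))): 1 ≤ 1, so result = 1
  (((p → p) → (q → (p → p))) ∧ q) = min(1, 0.32) = 0.32
  (p ∨ (((p → p) → (q → (p → p))) ∧ q)) = max(0.04, 0.32) = 0.32
  (p → q): 0.04 ≤ 0.32, so result = 1
  ((p ∨ (((p → p) → (q → (p → p))) ∧ q)) ∧ (p → q)) = min(0.32, 1) = 0.32
  (not q ∧ ((p ∨ (((p → p) → (q → (p → p))) ∧ q)) ∧ (p → q))) = min(0, 0.32) = 0
  Gödel value = 0
Łukasiewicz evaluation:
  not q: Łukasiewicz ¬ gives 1 − 0.32 = 0.68
  (p → p): min(1, 1 − 0.04 + 0.04) = 1
  (p → p): min(1, 1 − 0.04 + 0.04) = 1
  (q → (p → p)): min(1, 1 − 0.32 + 1) = 1
  ((p → p) → (q → (p → p))): min(1, 1 − 1 + 1) = 1
  (((p → p) → (q → (p → p))) ∧ q) = min(1, 0.32) = 0.32
  (p ∨ (((p → p) → (q → (p → p))) ∧ q)) = max(0.04, 0.32) = 0.32
  (p → q): min(1, 1 − 0.04 + 0.32) = 1
  ((p ∨ (((p → p) → (q → (p → p))) ∧ q)) ∧ (p → q)) = min(0.32, 1) = 0.32
  (not q ∧ ((p ∨ (((p → p) → (q → (p → p))) ∧ q)) ∧ (p → q))) = min(0.68, 0.32) = 0.32
  Łukasiewicz value = 0.32
Difference: 0 − 0.32 = -0.32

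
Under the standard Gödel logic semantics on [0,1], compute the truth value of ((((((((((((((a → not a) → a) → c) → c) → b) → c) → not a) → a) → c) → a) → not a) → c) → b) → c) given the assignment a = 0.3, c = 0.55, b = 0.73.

not a: Gödel ¬ of 0.3 = 0 (operand ≠ 0)
(a → not a): 0.3 > 0, so result = 0
((a → not a) → a): 0 ≤ 0.3, so result = 1
(((a → not a) → a) → c): 1 > 0.55, so result = 0.55
((((a → not a) → a) → c) → c): 0.55 ≤ 0.55, so result = 1
(((((a → not a) → a) → c) → c) → b): 1 > 0.73, so result = 0.73
((((((a → not a) → a) → c) → c) → b) → c): 0.73 > 0.55, so result = 0.55
not a: Gödel ¬ of 0.3 = 0 (operand ≠ 0)
(((((((a → not a) → a) → c) → c) → b) → c) → not a): 0.55 > 0, so result = 0
((((((((a → not a) → a) → c) → c) → b) → c) → not a) → a): 0 ≤ 0.3, so result = 1
(((((((((a → not a) → a) → c) → c) → b) → c) → not a) → a) → c): 1 > 0.55, so result = 0.55
((((((((((a → not a) → a) → c) → c) → b) → c) → not a) → a) → c) → a): 0.55 > 0.3, so result = 0.3
not a: Gödel ¬ of 0.3 = 0 (operand ≠ 0)
(((((((((((a → not a) → a) → c) → c) → b) → c) → not a) → a) → c) → a) → not a): 0.3 > 0, so result = 0
((((((((((((a → not a) → a) → c) → c) → b) → c) → not a) → a) → c) → a) → not a) → c): 0 ≤ 0.55, so result = 1
(((((((((((((a → not a) → a) → c) → c) → b) → c) → not a) → a) → c) → a) → not a) → c) → b): 1 > 0.73, so result = 0.73
((((((((((((((a → not a) → a) → c) → c) → b) → c) → not a) → a) → c) → a) → not a) → c) → b) → c): 0.73 > 0.55, so result = 0.55

0.55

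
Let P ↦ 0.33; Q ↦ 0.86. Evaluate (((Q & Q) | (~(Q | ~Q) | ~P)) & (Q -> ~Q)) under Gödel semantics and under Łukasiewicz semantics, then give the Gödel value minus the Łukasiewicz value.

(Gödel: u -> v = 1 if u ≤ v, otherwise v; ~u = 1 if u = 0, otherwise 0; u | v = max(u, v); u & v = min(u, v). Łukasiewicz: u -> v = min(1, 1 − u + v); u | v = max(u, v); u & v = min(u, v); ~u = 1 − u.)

-0.28

Gödel evaluation:
  (Q & Q) = min(0.86, 0.86) = 0.86
  ~Q: Gödel ¬ of 0.86 = 0 (operand ≠ 0)
  (Q | ~Q) = max(0.86, 0) = 0.86
  ~(Q | ~Q): Gödel ¬ of 0.86 = 0 (operand ≠ 0)
  ~P: Gödel ¬ of 0.33 = 0 (operand ≠ 0)
  (~(Q | ~Q) | ~P) = max(0, 0) = 0
  ((Q & Q) | (~(Q | ~Q) | ~P)) = max(0.86, 0) = 0.86
  ~Q: Gödel ¬ of 0.86 = 0 (operand ≠ 0)
  (Q -> ~Q): 0.86 > 0, so result = 0
  (((Q & Q) | (~(Q | ~Q) | ~P)) & (Q -> ~Q)) = min(0.86, 0) = 0
  Gödel value = 0
Łukasiewicz evaluation:
  (Q & Q) = min(0.86, 0.86) = 0.86
  ~Q: Łukasiewicz ¬ gives 1 − 0.86 = 0.14
  (Q | ~Q) = max(0.86, 0.14) = 0.86
  ~(Q | ~Q): Łukasiewicz ¬ gives 1 − 0.86 = 0.14
  ~P: Łukasiewicz ¬ gives 1 − 0.33 = 0.67
  (~(Q | ~Q) | ~P) = max(0.14, 0.67) = 0.67
  ((Q & Q) | (~(Q | ~Q) | ~P)) = max(0.86, 0.67) = 0.86
  ~Q: Łukasiewicz ¬ gives 1 − 0.86 = 0.14
  (Q -> ~Q): min(1, 1 − 0.86 + 0.14) = 0.28
  (((Q & Q) | (~(Q | ~Q) | ~P)) & (Q -> ~Q)) = min(0.86, 0.28) = 0.28
  Łukasiewicz value = 0.28
Difference: 0 − 0.28 = -0.28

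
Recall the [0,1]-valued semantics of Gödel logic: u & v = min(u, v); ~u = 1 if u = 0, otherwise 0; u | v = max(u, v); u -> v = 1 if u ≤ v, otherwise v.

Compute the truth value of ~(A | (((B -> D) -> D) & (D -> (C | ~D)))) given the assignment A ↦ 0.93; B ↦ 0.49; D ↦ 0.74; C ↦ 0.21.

0.00

(B -> D): 0.49 ≤ 0.74, so result = 1
((B -> D) -> D): 1 > 0.74, so result = 0.74
~D: Gödel ¬ of 0.74 = 0 (operand ≠ 0)
(C | ~D) = max(0.21, 0) = 0.21
(D -> (C | ~D)): 0.74 > 0.21, so result = 0.21
(((B -> D) -> D) & (D -> (C | ~D))) = min(0.74, 0.21) = 0.21
(A | (((B -> D) -> D) & (D -> (C | ~D)))) = max(0.93, 0.21) = 0.93
~(A | (((B -> D) -> D) & (D -> (C | ~D)))): Gödel ¬ of 0.93 = 0 (operand ≠ 0)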